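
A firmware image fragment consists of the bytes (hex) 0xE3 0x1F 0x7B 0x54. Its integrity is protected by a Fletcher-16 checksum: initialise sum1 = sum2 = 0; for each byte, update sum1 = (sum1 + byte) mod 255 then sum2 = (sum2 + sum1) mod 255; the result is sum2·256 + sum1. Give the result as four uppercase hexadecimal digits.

38D2

Running sums (mod 255):
  after byte 0 (0xE3): sum1=227, sum2=227
  after byte 1 (0x1F): sum1=3, sum2=230
  after byte 2 (0x7B): sum1=126, sum2=101
  after byte 3 (0x54): sum1=210, sum2=56
Checksum = sum2·256 + sum1 = 56·256 + 210 = 14546 = 0x38D2.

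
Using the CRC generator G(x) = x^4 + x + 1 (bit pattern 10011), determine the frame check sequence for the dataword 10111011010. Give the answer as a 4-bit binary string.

Append 4 zeros: 101110110100000. Divide by 10011 (XOR where the leading bit is 1):
  pos 0: 10111 XOR 10011 = 00100
  pos 2: 10001 XOR 10011 = 00010
  pos 5: 10101 XOR 10011 = 00110
  pos 7: 11000 XOR 10011 = 01011
  pos 8: 10110 XOR 10011 = 00101
  pos 10: 10100 XOR 10011 = 00111
Remainder (last 4 bits) = 0111. This is the CRC / FCS.

0111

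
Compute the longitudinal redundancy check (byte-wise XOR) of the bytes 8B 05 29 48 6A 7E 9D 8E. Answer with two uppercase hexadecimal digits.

XOR the bytes together:
  start with 0x8B
  0x8B ⊕ 0x05 = 0x8E
  0x8E ⊕ 0x29 = 0xA7
  0xA7 ⊕ 0x48 = 0xEF
  0xEF ⊕ 0x6A = 0x85
  0x85 ⊕ 0x7E = 0xFB
  0xFB ⊕ 0x9D = 0x66
  0x66 ⊕ 0x8E = 0xE8

E8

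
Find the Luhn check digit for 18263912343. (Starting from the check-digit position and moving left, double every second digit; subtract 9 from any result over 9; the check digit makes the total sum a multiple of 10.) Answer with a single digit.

Partial digits right→left: 3 4 3 2 1 9 3 6 2 8 1
Double every second digit counting from the check-digit position (so the 1st, 3rd, 5th, ... of the partial from the right).
  doubled (with −9 where >9): 6 6 2 6 4 2 → sum 26
  kept as-is: 4 2 9 6 8 → sum 29
Total = 26 + 29 = 55.
Check digit = (10 − (55 mod 10)) mod 10 = 5.

5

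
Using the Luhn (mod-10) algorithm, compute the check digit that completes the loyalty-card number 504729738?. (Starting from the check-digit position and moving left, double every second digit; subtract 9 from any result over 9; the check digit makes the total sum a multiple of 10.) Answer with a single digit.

6

Partial digits right→left: 8 3 7 9 2 7 4 0 5
Double every second digit counting from the check-digit position (so the 1st, 3rd, 5th, ... of the partial from the right).
  doubled (with −9 where >9): 7 5 4 8 1 → sum 25
  kept as-is: 3 9 7 0 → sum 19
Total = 25 + 19 = 44.
Check digit = (10 − (44 mod 10)) mod 10 = 6.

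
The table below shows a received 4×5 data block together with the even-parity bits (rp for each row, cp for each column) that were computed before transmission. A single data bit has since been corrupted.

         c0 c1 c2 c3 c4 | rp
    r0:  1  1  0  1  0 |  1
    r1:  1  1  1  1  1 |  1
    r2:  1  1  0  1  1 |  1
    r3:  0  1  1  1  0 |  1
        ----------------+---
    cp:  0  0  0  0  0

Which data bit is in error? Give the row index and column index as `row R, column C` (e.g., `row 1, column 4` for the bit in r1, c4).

Recompute each row's even parity and compare to rp:
  r0: data parity 1, sent rp 1 → ok
  r1: data parity 1, sent rp 1 → ok
  r2: data parity 0, sent rp 1 → mismatch
  r3: data parity 1, sent rp 1 → ok
Recompute each column's even parity and compare to cp:
  c0: data parity 1, sent cp 0 → mismatch
  c1: data parity 0, sent cp 0 → ok
  c2: data parity 0, sent cp 0 → ok
  c3: data parity 0, sent cp 0 → ok
  c4: data parity 0, sent cp 0 → ok
Exactly one row (r2) and one column (c0) fail → the flipped bit is at their intersection.

row 2, column 0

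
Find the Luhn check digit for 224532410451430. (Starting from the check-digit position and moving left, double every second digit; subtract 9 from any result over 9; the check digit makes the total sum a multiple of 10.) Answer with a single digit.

Partial digits right→left: 0 3 4 1 5 4 0 1 4 2 3 5 4 2 2
Double every second digit counting from the check-digit position (so the 1st, 3rd, 5th, ... of the partial from the right).
  doubled (with −9 where >9): 0 8 1 0 8 6 8 4 → sum 35
  kept as-is: 3 1 4 1 2 5 2 → sum 18
Total = 35 + 18 = 53.
Check digit = (10 − (53 mod 10)) mod 10 = 7.

7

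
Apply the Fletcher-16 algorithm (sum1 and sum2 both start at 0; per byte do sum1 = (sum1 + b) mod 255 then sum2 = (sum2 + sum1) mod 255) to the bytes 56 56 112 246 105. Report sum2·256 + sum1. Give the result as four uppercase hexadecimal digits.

A241

Running sums (mod 255):
  after byte 0 (56): sum1=56, sum2=56
  after byte 1 (56): sum1=112, sum2=168
  after byte 2 (112): sum1=224, sum2=137
  after byte 3 (246): sum1=215, sum2=97
  after byte 4 (105): sum1=65, sum2=162
Checksum = sum2·256 + sum1 = 162·256 + 65 = 41537 = 0xA241.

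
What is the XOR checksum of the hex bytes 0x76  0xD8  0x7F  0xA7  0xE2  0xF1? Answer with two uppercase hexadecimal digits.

65

XOR the bytes together:
  start with 0x76
  0x76 ⊕ 0xD8 = 0xAE
  0xAE ⊕ 0x7F = 0xD1
  0xD1 ⊕ 0xA7 = 0x76
  0x76 ⊕ 0xE2 = 0x94
  0x94 ⊕ 0xF1 = 0x65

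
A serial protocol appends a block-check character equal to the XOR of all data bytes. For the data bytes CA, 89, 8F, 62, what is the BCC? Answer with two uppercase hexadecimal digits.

AE

XOR the bytes together:
  start with 0xCA
  0xCA ⊕ 0x89 = 0x43
  0x43 ⊕ 0x8F = 0xCC
  0xCC ⊕ 0x62 = 0xAE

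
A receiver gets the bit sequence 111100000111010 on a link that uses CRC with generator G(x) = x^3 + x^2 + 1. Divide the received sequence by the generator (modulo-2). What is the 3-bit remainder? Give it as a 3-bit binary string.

Modulo-2 division of 111100000111010 by 1101:
  pos 0: 1111 XOR 1101 = 0010
  pos 2: 1000 XOR 1101 = 0101
  pos 3: 1010 XOR 1101 = 0111
  pos 4: 1110 XOR 1101 = 0011
  pos 6: 1101 XOR 1101 = 0000
  pos 10: 1101 XOR 1101 = 0000
Remainder = 000 (zero — the frame passes the CRC check).

000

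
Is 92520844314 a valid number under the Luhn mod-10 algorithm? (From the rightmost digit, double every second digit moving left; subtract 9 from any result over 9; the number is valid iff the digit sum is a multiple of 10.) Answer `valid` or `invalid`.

valid

From the right, keep odd positions and double even positions (subtract 9 from any doubled value over 9):
  doubled (positions 2,4,...): 2 8 7 4 4 → sum 25
  kept (positions 1,3,...): 4 3 4 0 5 9 → sum 25
Total = 50.
50 mod 10 = 0, so the number is valid.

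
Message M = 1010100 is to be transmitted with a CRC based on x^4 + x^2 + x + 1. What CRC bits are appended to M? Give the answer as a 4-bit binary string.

Append 4 zeros: 10101000000. Divide by 10111 (XOR where the leading bit is 1):
  pos 0: 10101 XOR 10111 = 00010
  pos 3: 10000 XOR 10111 = 00111
  pos 5: 11100 XOR 10111 = 01011
  pos 6: 10110 XOR 10111 = 00001
Remainder (last 4 bits) = 0001. This is the CRC / FCS.

0001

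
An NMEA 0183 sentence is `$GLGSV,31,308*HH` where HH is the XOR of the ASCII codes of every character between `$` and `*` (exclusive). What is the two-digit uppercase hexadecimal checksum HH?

70

XOR the ASCII codes of the payload characters:
  'G' = 0x47 → acc = 0x47
  'L' = 0x4C → acc = 0x0B
  'G' = 0x47 → acc = 0x4C
  'S' = 0x53 → acc = 0x1F
  'V' = 0x56 → acc = 0x49
  ',' = 0x2C → acc = 0x65
  '3' = 0x33 → acc = 0x56
  '1' = 0x31 → acc = 0x67
  ',' = 0x2C → acc = 0x4B
  '3' = 0x33 → acc = 0x78
  '0' = 0x30 → acc = 0x48
  '8' = 0x38 → acc = 0x70
Checksum = 0x70.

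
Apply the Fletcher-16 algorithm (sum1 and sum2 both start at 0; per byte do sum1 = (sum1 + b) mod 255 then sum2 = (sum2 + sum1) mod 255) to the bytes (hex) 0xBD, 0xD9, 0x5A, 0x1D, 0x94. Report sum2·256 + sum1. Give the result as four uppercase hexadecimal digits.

Running sums (mod 255):
  after byte 0 (0xBD): sum1=189, sum2=189
  after byte 1 (0xD9): sum1=151, sum2=85
  after byte 2 (0x5A): sum1=241, sum2=71
  after byte 3 (0x1D): sum1=15, sum2=86
  after byte 4 (0x94): sum1=163, sum2=249
Checksum = sum2·256 + sum1 = 249·256 + 163 = 63907 = 0xF9A3.

F9A3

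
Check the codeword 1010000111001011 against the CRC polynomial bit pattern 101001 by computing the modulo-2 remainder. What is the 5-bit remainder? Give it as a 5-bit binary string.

Modulo-2 division of 1010000111001011 by 101001:
  pos 0: 101000 XOR 101001 = 000001
  pos 5: 101110 XOR 101001 = 000111
  pos 8: 111010 XOR 101001 = 010011
  pos 9: 100111 XOR 101001 = 001110
Remainder = 11101 (nonzero — an error is detected).

11101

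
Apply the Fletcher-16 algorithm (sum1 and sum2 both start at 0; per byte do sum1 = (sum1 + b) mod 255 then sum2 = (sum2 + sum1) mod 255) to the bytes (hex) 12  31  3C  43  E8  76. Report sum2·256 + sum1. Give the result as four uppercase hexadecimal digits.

Running sums (mod 255):
  after byte 0 (12): sum1=18, sum2=18
  after byte 1 (31): sum1=67, sum2=85
  after byte 2 (3C): sum1=127, sum2=212
  after byte 3 (43): sum1=194, sum2=151
  after byte 4 (E8): sum1=171, sum2=67
  after byte 5 (76): sum1=34, sum2=101
Checksum = sum2·256 + sum1 = 101·256 + 34 = 25890 = 0x6522.

6522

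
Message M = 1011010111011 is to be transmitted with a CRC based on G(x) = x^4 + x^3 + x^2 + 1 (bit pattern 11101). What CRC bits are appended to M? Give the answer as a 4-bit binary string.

1011

Append 4 zeros: 10110101110110000. Divide by 11101 (XOR where the leading bit is 1):
  pos 0: 10110 XOR 11101 = 01011
  pos 1: 10111 XOR 11101 = 01010
  pos 2: 10100 XOR 11101 = 01001
  pos 3: 10011 XOR 11101 = 01110
  pos 4: 11101 XOR 11101 = 00000
  pos 9: 10110 XOR 11101 = 01011
  pos 10: 10110 XOR 11101 = 01011
  pos 11: 10110 XOR 11101 = 01011
  pos 12: 10110 XOR 11101 = 01011
Remainder (last 4 bits) = 1011. This is the CRC / FCS.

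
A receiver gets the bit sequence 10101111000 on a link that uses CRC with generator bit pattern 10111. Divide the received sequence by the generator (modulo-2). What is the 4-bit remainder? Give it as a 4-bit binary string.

0000

Modulo-2 division of 10101111000 by 10111:
  pos 0: 10101 XOR 10111 = 00010
  pos 3: 10111 XOR 10111 = 00000
Remainder = 0000 (zero — the frame passes the CRC check).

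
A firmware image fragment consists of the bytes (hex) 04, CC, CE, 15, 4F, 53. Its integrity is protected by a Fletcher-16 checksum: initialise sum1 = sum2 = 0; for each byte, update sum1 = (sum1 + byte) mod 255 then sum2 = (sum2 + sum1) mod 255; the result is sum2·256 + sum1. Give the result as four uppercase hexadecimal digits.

8457

Running sums (mod 255):
  after byte 0 (04): sum1=4, sum2=4
  after byte 1 (CC): sum1=208, sum2=212
  after byte 2 (CE): sum1=159, sum2=116
  after byte 3 (15): sum1=180, sum2=41
  after byte 4 (4F): sum1=4, sum2=45
  after byte 5 (53): sum1=87, sum2=132
Checksum = sum2·256 + sum1 = 132·256 + 87 = 33879 = 0x8457.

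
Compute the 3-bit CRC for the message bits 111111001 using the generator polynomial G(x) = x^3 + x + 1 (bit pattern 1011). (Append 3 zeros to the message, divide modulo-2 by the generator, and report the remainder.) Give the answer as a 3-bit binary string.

Append 3 zeros: 111111001000. Divide by 1011 (XOR where the leading bit is 1):
  pos 0: 1111 XOR 1011 = 0100
  pos 1: 1001 XOR 1011 = 0010
  pos 3: 1010 XOR 1011 = 0001
  pos 6: 1010 XOR 1011 = 0001
Remainder (last 3 bits) = 100. This is the CRC / FCS.

100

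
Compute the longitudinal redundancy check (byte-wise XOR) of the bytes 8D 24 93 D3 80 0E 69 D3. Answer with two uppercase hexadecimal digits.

XOR the bytes together:
  start with 0x8D
  0x8D ⊕ 0x24 = 0xA9
  0xA9 ⊕ 0x93 = 0x3A
  0x3A ⊕ 0xD3 = 0xE9
  0xE9 ⊕ 0x80 = 0x69
  0x69 ⊕ 0x0E = 0x67
  0x67 ⊕ 0x69 = 0x0E
  0x0E ⊕ 0xD3 = 0xDD

DD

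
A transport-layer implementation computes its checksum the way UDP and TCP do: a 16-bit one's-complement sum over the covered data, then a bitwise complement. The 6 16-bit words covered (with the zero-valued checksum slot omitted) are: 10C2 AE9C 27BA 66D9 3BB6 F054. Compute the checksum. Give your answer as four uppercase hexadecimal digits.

One's-complement addition (fold any carry out of bit 15 back into bit 0):
  0x10C2 + 0xAE9C = 0x0BF5E
  0xBF5E + 0x27BA = 0x0E718
  0xE718 + 0x66D9 = 0x14DF1 → wrap carry → 0x4DF2
  0x4DF2 + 0x3BB6 = 0x089A8
  0x89A8 + 0xF054 = 0x179FC → wrap carry → 0x79FD
One's-complement sum = 0x79FD.
Checksum = ~0x79FD & 0xFFFF = 0x8602.

8602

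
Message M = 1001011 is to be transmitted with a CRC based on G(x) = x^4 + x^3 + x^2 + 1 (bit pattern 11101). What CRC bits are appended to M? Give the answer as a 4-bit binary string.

Append 4 zeros: 10010110000. Divide by 11101 (XOR where the leading bit is 1):
  pos 0: 10010 XOR 11101 = 01111
  pos 1: 11111 XOR 11101 = 00010
  pos 4: 10100 XOR 11101 = 01001
  pos 5: 10010 XOR 11101 = 01111
  pos 6: 11110 XOR 11101 = 00011
Remainder (last 4 bits) = 0011. This is the CRC / FCS.

0011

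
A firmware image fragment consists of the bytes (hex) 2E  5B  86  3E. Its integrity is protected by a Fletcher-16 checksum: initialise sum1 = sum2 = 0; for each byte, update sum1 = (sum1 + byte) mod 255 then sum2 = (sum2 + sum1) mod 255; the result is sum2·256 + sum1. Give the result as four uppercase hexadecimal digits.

Running sums (mod 255):
  after byte 0 (2E): sum1=46, sum2=46
  after byte 1 (5B): sum1=137, sum2=183
  after byte 2 (86): sum1=16, sum2=199
  after byte 3 (3E): sum1=78, sum2=22
Checksum = sum2·256 + sum1 = 22·256 + 78 = 5710 = 0x164E.

164E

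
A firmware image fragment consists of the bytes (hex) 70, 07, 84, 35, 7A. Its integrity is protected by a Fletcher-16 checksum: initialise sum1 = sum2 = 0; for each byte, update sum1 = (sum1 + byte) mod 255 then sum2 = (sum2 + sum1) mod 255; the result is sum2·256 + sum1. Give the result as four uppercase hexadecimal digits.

Running sums (mod 255):
  after byte 0 (70): sum1=112, sum2=112
  after byte 1 (07): sum1=119, sum2=231
  after byte 2 (84): sum1=251, sum2=227
  after byte 3 (35): sum1=49, sum2=21
  after byte 4 (7A): sum1=171, sum2=192
Checksum = sum2·256 + sum1 = 192·256 + 171 = 49323 = 0xC0AB.

C0AB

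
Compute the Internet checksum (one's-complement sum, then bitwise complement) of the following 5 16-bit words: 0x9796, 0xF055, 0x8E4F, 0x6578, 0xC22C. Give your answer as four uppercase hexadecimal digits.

C21E

One's-complement addition (fold any carry out of bit 15 back into bit 0):
  0x9796 + 0xF055 = 0x187EB → wrap carry → 0x87EC
  0x87EC + 0x8E4F = 0x1163B → wrap carry → 0x163C
  0x163C + 0x6578 = 0x07BB4
  0x7BB4 + 0xC22C = 0x13DE0 → wrap carry → 0x3DE1
One's-complement sum = 0x3DE1.
Checksum = ~0x3DE1 & 0xFFFF = 0xC21E.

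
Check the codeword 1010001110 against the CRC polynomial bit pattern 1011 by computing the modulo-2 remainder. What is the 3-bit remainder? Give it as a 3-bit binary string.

Modulo-2 division of 1010001110 by 1011:
  pos 0: 1010 XOR 1011 = 0001
  pos 3: 1001 XOR 1011 = 0010
  pos 5: 1011 XOR 1011 = 0000
Remainder = 000 (zero — the frame passes the CRC check).

000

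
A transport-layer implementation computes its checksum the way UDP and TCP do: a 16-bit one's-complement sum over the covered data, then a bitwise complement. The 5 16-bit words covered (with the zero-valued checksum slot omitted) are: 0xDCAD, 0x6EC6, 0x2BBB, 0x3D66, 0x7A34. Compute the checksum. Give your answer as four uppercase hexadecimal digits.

One's-complement addition (fold any carry out of bit 15 back into bit 0):
  0xDCAD + 0x6EC6 = 0x14B73 → wrap carry → 0x4B74
  0x4B74 + 0x2BBB = 0x0772F
  0x772F + 0x3D66 = 0x0B495
  0xB495 + 0x7A34 = 0x12EC9 → wrap carry → 0x2ECA
One's-complement sum = 0x2ECA.
Checksum = ~0x2ECA & 0xFFFF = 0xD135.

D135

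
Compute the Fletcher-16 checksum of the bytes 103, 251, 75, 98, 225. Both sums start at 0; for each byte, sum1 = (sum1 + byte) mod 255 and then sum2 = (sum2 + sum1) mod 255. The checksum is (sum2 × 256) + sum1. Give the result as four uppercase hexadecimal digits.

7DF2

Running sums (mod 255):
  after byte 0 (103): sum1=103, sum2=103
  after byte 1 (251): sum1=99, sum2=202
  after byte 2 (75): sum1=174, sum2=121
  after byte 3 (98): sum1=17, sum2=138
  after byte 4 (225): sum1=242, sum2=125
Checksum = sum2·256 + sum1 = 125·256 + 242 = 32242 = 0x7DF2.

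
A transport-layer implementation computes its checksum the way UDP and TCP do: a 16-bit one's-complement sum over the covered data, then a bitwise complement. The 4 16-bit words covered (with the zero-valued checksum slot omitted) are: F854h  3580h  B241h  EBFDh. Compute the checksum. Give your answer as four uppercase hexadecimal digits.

One's-complement addition (fold any carry out of bit 15 back into bit 0):
  0xF854 + 0x3580 = 0x12DD4 → wrap carry → 0x2DD5
  0x2DD5 + 0xB241 = 0x0E016
  0xE016 + 0xEBFD = 0x1CC13 → wrap carry → 0xCC14
One's-complement sum = 0xCC14.
Checksum = ~0xCC14 & 0xFFFF = 0x33EB.

33EB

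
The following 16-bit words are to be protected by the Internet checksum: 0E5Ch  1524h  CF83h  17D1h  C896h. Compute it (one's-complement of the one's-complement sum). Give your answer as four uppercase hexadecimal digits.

One's-complement addition (fold any carry out of bit 15 back into bit 0):
  0x0E5C + 0x1524 = 0x02380
  0x2380 + 0xCF83 = 0x0F303
  0xF303 + 0x17D1 = 0x10AD4 → wrap carry → 0x0AD5
  0x0AD5 + 0xC896 = 0x0D36B
One's-complement sum = 0xD36B.
Checksum = ~0xD36B & 0xFFFF = 0x2C94.

2C94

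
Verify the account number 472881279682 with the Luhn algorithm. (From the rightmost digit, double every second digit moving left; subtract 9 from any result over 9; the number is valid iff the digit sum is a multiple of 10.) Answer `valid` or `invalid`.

valid

From the right, keep odd positions and double even positions (subtract 9 from any doubled value over 9):
  doubled (positions 2,4,...): 7 9 4 7 4 8 → sum 39
  kept (positions 1,3,...): 2 6 7 1 8 7 → sum 31
Total = 70.
70 mod 10 = 0, so the number is valid.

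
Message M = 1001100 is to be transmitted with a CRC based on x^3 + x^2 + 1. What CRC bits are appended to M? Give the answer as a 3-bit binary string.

001

Append 3 zeros: 1001100000. Divide by 1101 (XOR where the leading bit is 1):
  pos 0: 1001 XOR 1101 = 0100
  pos 1: 1001 XOR 1101 = 0100
  pos 2: 1000 XOR 1101 = 0101
  pos 3: 1010 XOR 1101 = 0111
  pos 4: 1110 XOR 1101 = 0011
  pos 6: 1100 XOR 1101 = 0001
Remainder (last 3 bits) = 001. This is the CRC / FCS.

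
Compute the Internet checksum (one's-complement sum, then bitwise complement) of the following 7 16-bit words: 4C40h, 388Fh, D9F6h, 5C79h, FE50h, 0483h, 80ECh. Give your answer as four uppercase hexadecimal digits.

C0FF

One's-complement addition (fold any carry out of bit 15 back into bit 0):
  0x4C40 + 0x388F = 0x084CF
  0x84CF + 0xD9F6 = 0x15EC5 → wrap carry → 0x5EC6
  0x5EC6 + 0x5C79 = 0x0BB3F
  0xBB3F + 0xFE50 = 0x1B98F → wrap carry → 0xB990
  0xB990 + 0x0483 = 0x0BE13
  0xBE13 + 0x80EC = 0x13EFF → wrap carry → 0x3F00
One's-complement sum = 0x3F00.
Checksum = ~0x3F00 & 0xFFFF = 0xC0FF.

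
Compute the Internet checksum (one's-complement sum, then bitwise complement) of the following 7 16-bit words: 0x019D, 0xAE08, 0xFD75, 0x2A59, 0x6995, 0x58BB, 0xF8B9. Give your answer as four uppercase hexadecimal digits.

One's-complement addition (fold any carry out of bit 15 back into bit 0):
  0x019D + 0xAE08 = 0x0AFA5
  0xAFA5 + 0xFD75 = 0x1AD1A → wrap carry → 0xAD1B
  0xAD1B + 0x2A59 = 0x0D774
  0xD774 + 0x6995 = 0x14109 → wrap carry → 0x410A
  0x410A + 0x58BB = 0x099C5
  0x99C5 + 0xF8B9 = 0x1927E → wrap carry → 0x927F
One's-complement sum = 0x927F.
Checksum = ~0x927F & 0xFFFF = 0x6D80.

6D80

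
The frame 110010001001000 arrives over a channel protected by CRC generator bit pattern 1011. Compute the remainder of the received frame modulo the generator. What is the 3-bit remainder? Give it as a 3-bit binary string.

Modulo-2 division of 110010001001000 by 1011:
  pos 0: 1100 XOR 1011 = 0111
  pos 1: 1111 XOR 1011 = 0100
  pos 2: 1000 XOR 1011 = 0011
  pos 4: 1100 XOR 1011 = 0111
  pos 5: 1111 XOR 1011 = 0100
  pos 6: 1000 XOR 1011 = 0011
  pos 8: 1101 XOR 1011 = 0110
  pos 9: 1100 XOR 1011 = 0111
  pos 10: 1110 XOR 1011 = 0101
  pos 11: 1010 XOR 1011 = 0001
Remainder = 001 (nonzero — an error is detected).

001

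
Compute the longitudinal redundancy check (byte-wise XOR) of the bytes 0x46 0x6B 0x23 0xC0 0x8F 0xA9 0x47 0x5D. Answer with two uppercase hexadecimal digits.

F2

XOR the bytes together:
  start with 0x46
  0x46 ⊕ 0x6B = 0x2D
  0x2D ⊕ 0x23 = 0x0E
  0x0E ⊕ 0xC0 = 0xCE
  0xCE ⊕ 0x8F = 0x41
  0x41 ⊕ 0xA9 = 0xE8
  0xE8 ⊕ 0x47 = 0xAF
  0xAF ⊕ 0x5D = 0xF2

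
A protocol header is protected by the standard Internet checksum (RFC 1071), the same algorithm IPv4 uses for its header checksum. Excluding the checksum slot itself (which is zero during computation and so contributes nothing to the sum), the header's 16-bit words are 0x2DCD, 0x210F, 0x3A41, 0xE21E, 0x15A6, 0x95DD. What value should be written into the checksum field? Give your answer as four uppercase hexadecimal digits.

E93F

One's-complement addition (fold any carry out of bit 15 back into bit 0):
  0x2DCD + 0x210F = 0x04EDC
  0x4EDC + 0x3A41 = 0x0891D
  0x891D + 0xE21E = 0x16B3B → wrap carry → 0x6B3C
  0x6B3C + 0x15A6 = 0x080E2
  0x80E2 + 0x95DD = 0x116BF → wrap carry → 0x16C0
One's-complement sum = 0x16C0.
Checksum = ~0x16C0 & 0xFFFF = 0xE93F.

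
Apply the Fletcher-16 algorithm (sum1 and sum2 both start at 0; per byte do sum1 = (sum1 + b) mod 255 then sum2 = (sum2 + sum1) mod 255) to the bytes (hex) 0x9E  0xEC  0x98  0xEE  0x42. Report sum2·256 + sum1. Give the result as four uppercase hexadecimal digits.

Running sums (mod 255):
  after byte 0 (0x9E): sum1=158, sum2=158
  after byte 1 (0xEC): sum1=139, sum2=42
  after byte 2 (0x98): sum1=36, sum2=78
  after byte 3 (0xEE): sum1=19, sum2=97
  after byte 4 (0x42): sum1=85, sum2=182
Checksum = sum2·256 + sum1 = 182·256 + 85 = 46677 = 0xB655.

B655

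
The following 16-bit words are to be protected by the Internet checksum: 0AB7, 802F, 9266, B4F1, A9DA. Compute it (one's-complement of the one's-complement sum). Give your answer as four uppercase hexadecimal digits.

One's-complement addition (fold any carry out of bit 15 back into bit 0):
  0x0AB7 + 0x802F = 0x08AE6
  0x8AE6 + 0x9266 = 0x11D4C → wrap carry → 0x1D4D
  0x1D4D + 0xB4F1 = 0x0D23E
  0xD23E + 0xA9DA = 0x17C18 → wrap carry → 0x7C19
One's-complement sum = 0x7C19.
Checksum = ~0x7C19 & 0xFFFF = 0x83E6.

83E6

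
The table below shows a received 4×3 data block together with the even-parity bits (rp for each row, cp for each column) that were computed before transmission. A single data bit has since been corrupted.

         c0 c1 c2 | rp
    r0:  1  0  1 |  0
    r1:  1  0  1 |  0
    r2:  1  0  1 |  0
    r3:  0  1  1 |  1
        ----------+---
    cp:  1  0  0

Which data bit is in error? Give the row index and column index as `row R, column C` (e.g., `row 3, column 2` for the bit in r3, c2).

row 3, column 1

Recompute each row's even parity and compare to rp:
  r0: data parity 0, sent rp 0 → ok
  r1: data parity 0, sent rp 0 → ok
  r2: data parity 0, sent rp 0 → ok
  r3: data parity 0, sent rp 1 → mismatch
Recompute each column's even parity and compare to cp:
  c0: data parity 1, sent cp 1 → ok
  c1: data parity 1, sent cp 0 → mismatch
  c2: data parity 0, sent cp 0 → ok
Exactly one row (r3) and one column (c1) fail → the flipped bit is at their intersection.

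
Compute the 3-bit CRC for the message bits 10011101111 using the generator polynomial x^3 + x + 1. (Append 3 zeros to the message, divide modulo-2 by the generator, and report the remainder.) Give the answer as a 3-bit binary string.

Append 3 zeros: 10011101111000. Divide by 1011 (XOR where the leading bit is 1):
  pos 0: 1001 XOR 1011 = 0010
  pos 2: 1011 XOR 1011 = 0000
  pos 7: 1111 XOR 1011 = 0100
  pos 8: 1000 XOR 1011 = 0011
  pos 10: 1100 XOR 1011 = 0111
Remainder (last 3 bits) = 111. This is the CRC / FCS.

111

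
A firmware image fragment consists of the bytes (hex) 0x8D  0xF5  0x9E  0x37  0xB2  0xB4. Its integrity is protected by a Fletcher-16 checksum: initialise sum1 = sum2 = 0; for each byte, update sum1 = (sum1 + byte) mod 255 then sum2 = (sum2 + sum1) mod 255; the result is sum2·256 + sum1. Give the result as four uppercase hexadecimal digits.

Running sums (mod 255):
  after byte 0 (0x8D): sum1=141, sum2=141
  after byte 1 (0xF5): sum1=131, sum2=17
  after byte 2 (0x9E): sum1=34, sum2=51
  after byte 3 (0x37): sum1=89, sum2=140
  after byte 4 (0xB2): sum1=12, sum2=152
  after byte 5 (0xB4): sum1=192, sum2=89
Checksum = sum2·256 + sum1 = 89·256 + 192 = 22976 = 0x59C0.

59C0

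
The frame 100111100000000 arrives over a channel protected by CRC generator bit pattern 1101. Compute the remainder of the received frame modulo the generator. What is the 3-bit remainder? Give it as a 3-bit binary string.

Modulo-2 division of 100111100000000 by 1101:
  pos 0: 1001 XOR 1101 = 0100
  pos 1: 1001 XOR 1101 = 0100
  pos 2: 1001 XOR 1101 = 0100
  pos 3: 1001 XOR 1101 = 0100
  pos 4: 1000 XOR 1101 = 0101
  pos 5: 1010 XOR 1101 = 0111
  pos 6: 1110 XOR 1101 = 0011
  pos 8: 1100 XOR 1101 = 0001
  pos 11: 1000 XOR 1101 = 0101
Remainder = 101 (nonzero — an error is detected).

101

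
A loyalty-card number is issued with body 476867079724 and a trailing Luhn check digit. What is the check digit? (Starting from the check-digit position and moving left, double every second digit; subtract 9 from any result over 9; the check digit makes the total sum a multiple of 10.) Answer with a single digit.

Partial digits right→left: 4 2 7 9 7 0 7 6 8 6 7 4
Double every second digit counting from the check-digit position (so the 1st, 3rd, 5th, ... of the partial from the right).
  doubled (with −9 where >9): 8 5 5 5 7 5 → sum 35
  kept as-is: 2 9 0 6 6 4 → sum 27
Total = 35 + 27 = 62.
Check digit = (10 − (62 mod 10)) mod 10 = 8.

8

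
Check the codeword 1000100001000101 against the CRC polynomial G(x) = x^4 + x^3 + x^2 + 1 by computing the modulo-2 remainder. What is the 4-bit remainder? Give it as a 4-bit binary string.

Modulo-2 division of 1000100001000101 by 11101:
  pos 0: 10001 XOR 11101 = 01100
  pos 1: 11000 XOR 11101 = 00101
  pos 3: 10100 XOR 11101 = 01001
  pos 4: 10010 XOR 11101 = 01111
  pos 5: 11111 XOR 11101 = 00010
  pos 8: 10000 XOR 11101 = 01101
  pos 9: 11011 XOR 11101 = 00110
  pos 11: 11001 XOR 11101 = 00100
Remainder = 0100 (nonzero — an error is detected).

0100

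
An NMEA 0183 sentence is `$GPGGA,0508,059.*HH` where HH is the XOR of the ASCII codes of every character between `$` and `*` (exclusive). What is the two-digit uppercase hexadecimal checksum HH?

XOR the ASCII codes of the payload characters:
  'G' = 0x47 → acc = 0x47
  'P' = 0x50 → acc = 0x17
  'G' = 0x47 → acc = 0x50
  'G' = 0x47 → acc = 0x17
  'A' = 0x41 → acc = 0x56
  ',' = 0x2C → acc = 0x7A
  '0' = 0x30 → acc = 0x4A
  '5' = 0x35 → acc = 0x7F
  '0' = 0x30 → acc = 0x4F
  '8' = 0x38 → acc = 0x77
  ',' = 0x2C → acc = 0x5B
  '0' = 0x30 → acc = 0x6B
  '5' = 0x35 → acc = 0x5E
  '9' = 0x39 → acc = 0x67
  '.' = 0x2E → acc = 0x49
Checksum = 0x49.

49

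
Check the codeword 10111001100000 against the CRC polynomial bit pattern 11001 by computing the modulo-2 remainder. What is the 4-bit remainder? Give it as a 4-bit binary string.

0000

Modulo-2 division of 10111001100000 by 11001:
  pos 0: 10111 XOR 11001 = 01110
  pos 1: 11100 XOR 11001 = 00101
  pos 3: 10101 XOR 11001 = 01100
  pos 4: 11001 XOR 11001 = 00000
Remainder = 0000 (zero — the frame passes the CRC check).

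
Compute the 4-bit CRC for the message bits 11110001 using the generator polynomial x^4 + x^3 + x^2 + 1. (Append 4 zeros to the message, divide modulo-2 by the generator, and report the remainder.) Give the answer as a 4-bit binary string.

Append 4 zeros: 111100010000. Divide by 11101 (XOR where the leading bit is 1):
  pos 0: 11110 XOR 11101 = 00011
  pos 3: 11001 XOR 11101 = 00100
  pos 5: 10000 XOR 11101 = 01101
  pos 6: 11010 XOR 11101 = 00111
Remainder (last 4 bits) = 1110. This is the CRC / FCS.

1110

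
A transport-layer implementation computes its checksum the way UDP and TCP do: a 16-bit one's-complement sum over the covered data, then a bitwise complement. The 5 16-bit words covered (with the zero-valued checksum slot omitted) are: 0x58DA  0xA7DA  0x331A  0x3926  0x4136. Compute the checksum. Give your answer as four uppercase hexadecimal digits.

One's-complement addition (fold any carry out of bit 15 back into bit 0):
  0x58DA + 0xA7DA = 0x100B4 → wrap carry → 0x00B5
  0x00B5 + 0x331A = 0x033CF
  0x33CF + 0x3926 = 0x06CF5
  0x6CF5 + 0x4136 = 0x0AE2B
One's-complement sum = 0xAE2B.
Checksum = ~0xAE2B & 0xFFFF = 0x51D4.

51D4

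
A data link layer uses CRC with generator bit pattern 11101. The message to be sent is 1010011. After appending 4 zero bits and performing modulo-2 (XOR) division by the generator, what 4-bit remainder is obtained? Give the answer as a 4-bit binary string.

0000

Append 4 zeros: 10100110000. Divide by 11101 (XOR where the leading bit is 1):
  pos 0: 10100 XOR 11101 = 01001
  pos 1: 10011 XOR 11101 = 01110
  pos 2: 11101 XOR 11101 = 00000
Remainder (last 4 bits) = 0000. This is the CRC / FCS.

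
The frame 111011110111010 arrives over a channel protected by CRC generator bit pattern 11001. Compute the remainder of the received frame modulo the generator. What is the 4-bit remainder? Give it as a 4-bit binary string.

Modulo-2 division of 111011110111010 by 11001:
  pos 0: 11101 XOR 11001 = 00100
  pos 2: 10011 XOR 11001 = 01010
  pos 3: 10101 XOR 11001 = 01100
  pos 4: 11000 XOR 11001 = 00001
  pos 8: 11110 XOR 11001 = 00111
  pos 10: 11110 XOR 11001 = 00111
Remainder = 0111 (nonzero — an error is detected).

0111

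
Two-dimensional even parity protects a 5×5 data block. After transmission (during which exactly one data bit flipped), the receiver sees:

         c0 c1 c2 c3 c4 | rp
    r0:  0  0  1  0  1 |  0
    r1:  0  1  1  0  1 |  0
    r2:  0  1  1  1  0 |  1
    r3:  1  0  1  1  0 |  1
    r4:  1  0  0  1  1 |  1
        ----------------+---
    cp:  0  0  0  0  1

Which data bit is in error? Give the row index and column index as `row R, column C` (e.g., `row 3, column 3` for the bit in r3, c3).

row 1, column 3

Recompute each row's even parity and compare to rp:
  r0: data parity 0, sent rp 0 → ok
  r1: data parity 1, sent rp 0 → mismatch
  r2: data parity 1, sent rp 1 → ok
  r3: data parity 1, sent rp 1 → ok
  r4: data parity 1, sent rp 1 → ok
Recompute each column's even parity and compare to cp:
  c0: data parity 0, sent cp 0 → ok
  c1: data parity 0, sent cp 0 → ok
  c2: data parity 0, sent cp 0 → ok
  c3: data parity 1, sent cp 0 → mismatch
  c4: data parity 1, sent cp 1 → ok
Exactly one row (r1) and one column (c3) fail → the flipped bit is at their intersection.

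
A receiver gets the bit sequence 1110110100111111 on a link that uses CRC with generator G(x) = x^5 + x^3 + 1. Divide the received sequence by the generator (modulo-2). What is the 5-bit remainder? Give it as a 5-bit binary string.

00000

Modulo-2 division of 1110110100111111 by 101001:
  pos 0: 111011 XOR 101001 = 010010
  pos 1: 100100 XOR 101001 = 001101
  pos 3: 110110 XOR 101001 = 011111
  pos 4: 111110 XOR 101001 = 010111
  pos 5: 101111 XOR 101001 = 000110
  pos 8: 110111 XOR 101001 = 011110
  pos 9: 111101 XOR 101001 = 010100
  pos 10: 101001 XOR 101001 = 000000
Remainder = 00000 (zero — the frame passes the CRC check).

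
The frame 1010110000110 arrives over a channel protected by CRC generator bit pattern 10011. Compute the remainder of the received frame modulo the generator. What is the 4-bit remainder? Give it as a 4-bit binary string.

0000

Modulo-2 division of 1010110000110 by 10011:
  pos 0: 10101 XOR 10011 = 00110
  pos 2: 11010 XOR 10011 = 01001
  pos 3: 10010 XOR 10011 = 00001
  pos 7: 10011 XOR 10011 = 00000
Remainder = 0000 (zero — the frame passes the CRC check).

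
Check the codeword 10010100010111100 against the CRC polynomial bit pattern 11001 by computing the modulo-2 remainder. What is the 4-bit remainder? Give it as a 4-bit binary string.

0000

Modulo-2 division of 10010100010111100 by 11001:
  pos 0: 10010 XOR 11001 = 01011
  pos 1: 10111 XOR 11001 = 01110
  pos 2: 11100 XOR 11001 = 00101
  pos 4: 10100 XOR 11001 = 01101
  pos 5: 11011 XOR 11001 = 00010
  pos 8: 10011 XOR 11001 = 01010
  pos 9: 10101 XOR 11001 = 01100
  pos 10: 11001 XOR 11001 = 00000
Remainder = 0000 (zero — the frame passes the CRC check).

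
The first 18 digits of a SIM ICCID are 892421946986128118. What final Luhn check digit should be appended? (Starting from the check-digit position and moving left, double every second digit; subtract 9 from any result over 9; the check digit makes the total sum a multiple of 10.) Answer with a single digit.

3

Partial digits right→left: 8 1 1 8 2 1 6 8 9 6 4 9 1 2 4 2 9 8
Double every second digit counting from the check-digit position (so the 1st, 3rd, 5th, ... of the partial from the right).
  doubled (with −9 where >9): 7 2 4 3 9 8 2 8 9 → sum 52
  kept as-is: 1 8 1 8 6 9 2 2 8 → sum 45
Total = 52 + 45 = 97.
Check digit = (10 − (97 mod 10)) mod 10 = 3.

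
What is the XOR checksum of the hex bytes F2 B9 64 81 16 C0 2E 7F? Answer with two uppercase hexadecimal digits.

29

XOR the bytes together:
  start with 0xF2
  0xF2 ⊕ 0xB9 = 0x4B
  0x4B ⊕ 0x64 = 0x2F
  0x2F ⊕ 0x81 = 0xAE
  0xAE ⊕ 0x16 = 0xB8
  0xB8 ⊕ 0xC0 = 0x78
  0x78 ⊕ 0x2E = 0x56
  0x56 ⊕ 0x7F = 0x29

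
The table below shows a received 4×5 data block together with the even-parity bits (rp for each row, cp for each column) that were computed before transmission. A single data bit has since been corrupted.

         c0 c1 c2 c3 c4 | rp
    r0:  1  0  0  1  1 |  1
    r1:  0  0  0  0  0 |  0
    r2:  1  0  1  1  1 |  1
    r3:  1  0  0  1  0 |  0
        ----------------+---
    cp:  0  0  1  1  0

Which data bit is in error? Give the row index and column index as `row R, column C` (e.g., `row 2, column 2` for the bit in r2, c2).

Recompute each row's even parity and compare to rp:
  r0: data parity 1, sent rp 1 → ok
  r1: data parity 0, sent rp 0 → ok
  r2: data parity 0, sent rp 1 → mismatch
  r3: data parity 0, sent rp 0 → ok
Recompute each column's even parity and compare to cp:
  c0: data parity 1, sent cp 0 → mismatch
  c1: data parity 0, sent cp 0 → ok
  c2: data parity 1, sent cp 1 → ok
  c3: data parity 1, sent cp 1 → ok
  c4: data parity 0, sent cp 0 → ok
Exactly one row (r2) and one column (c0) fail → the flipped bit is at their intersection.

row 2, column 0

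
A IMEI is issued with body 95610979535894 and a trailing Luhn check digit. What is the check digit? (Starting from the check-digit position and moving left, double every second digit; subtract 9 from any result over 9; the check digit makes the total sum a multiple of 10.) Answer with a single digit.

7

Partial digits right→left: 4 9 8 5 3 5 9 7 9 0 1 6 5 9
Double every second digit counting from the check-digit position (so the 1st, 3rd, 5th, ... of the partial from the right).
  doubled (with −9 where >9): 8 7 6 9 9 2 1 → sum 42
  kept as-is: 9 5 5 7 0 6 9 → sum 41
Total = 42 + 41 = 83.
Check digit = (10 − (83 mod 10)) mod 10 = 7.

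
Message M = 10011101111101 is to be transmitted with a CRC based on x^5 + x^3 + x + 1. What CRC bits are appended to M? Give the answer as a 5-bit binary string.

Append 5 zeros: 1001110111110100000. Divide by 101011 (XOR where the leading bit is 1):
  pos 0: 100111 XOR 101011 = 001100
  pos 2: 110001 XOR 101011 = 011010
  pos 3: 110101 XOR 101011 = 011110
  pos 4: 111101 XOR 101011 = 010110
  pos 5: 101101 XOR 101011 = 000110
  pos 8: 110101 XOR 101011 = 011110
  pos 9: 111100 XOR 101011 = 010111
  pos 10: 101110 XOR 101011 = 000101
  pos 13: 101000 XOR 101011 = 000011
Remainder (last 5 bits) = 00011. This is the CRC / FCS.

00011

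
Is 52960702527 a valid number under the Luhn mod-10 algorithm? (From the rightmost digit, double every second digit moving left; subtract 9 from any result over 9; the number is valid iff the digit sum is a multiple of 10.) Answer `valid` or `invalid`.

invalid

From the right, keep odd positions and double even positions (subtract 9 from any doubled value over 9):
  doubled (positions 2,4,...): 4 4 5 3 4 → sum 20
  kept (positions 1,3,...): 7 5 0 0 9 5 → sum 26
Total = 46.
46 mod 10 = 6, so the number is invalid.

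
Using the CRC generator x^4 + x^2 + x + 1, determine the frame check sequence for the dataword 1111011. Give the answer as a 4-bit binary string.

Append 4 zeros: 11110110000. Divide by 10111 (XOR where the leading bit is 1):
  pos 0: 11110 XOR 10111 = 01001
  pos 1: 10011 XOR 10111 = 00100
  pos 3: 10010 XOR 10111 = 00101
  pos 5: 10100 XOR 10111 = 00011
Remainder (last 4 bits) = 0110. This is the CRC / FCS.

0110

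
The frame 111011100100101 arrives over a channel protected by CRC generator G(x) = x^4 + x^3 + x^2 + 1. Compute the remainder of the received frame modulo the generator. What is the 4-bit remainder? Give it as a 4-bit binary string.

0100

Modulo-2 division of 111011100100101 by 11101:
  pos 0: 11101 XOR 11101 = 00000
  pos 5: 11001 XOR 11101 = 00100
  pos 7: 10000 XOR 11101 = 01101
  pos 8: 11011 XOR 11101 = 00110
  pos 10: 11001 XOR 11101 = 00100
Remainder = 0100 (nonzero — an error is detected).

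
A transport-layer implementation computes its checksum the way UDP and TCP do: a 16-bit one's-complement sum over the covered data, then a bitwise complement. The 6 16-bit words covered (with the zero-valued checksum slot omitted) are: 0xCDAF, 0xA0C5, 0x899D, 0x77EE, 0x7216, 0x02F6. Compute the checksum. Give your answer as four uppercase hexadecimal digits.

One's-complement addition (fold any carry out of bit 15 back into bit 0):
  0xCDAF + 0xA0C5 = 0x16E74 → wrap carry → 0x6E75
  0x6E75 + 0x899D = 0x0F812
  0xF812 + 0x77EE = 0x17000 → wrap carry → 0x7001
  0x7001 + 0x7216 = 0x0E217
  0xE217 + 0x02F6 = 0x0E50D
One's-complement sum = 0xE50D.
Checksum = ~0xE50D & 0xFFFF = 0x1AF2.

1AF2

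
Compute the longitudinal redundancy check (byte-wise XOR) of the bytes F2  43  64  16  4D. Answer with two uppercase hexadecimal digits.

8E

XOR the bytes together:
  start with 0xF2
  0xF2 ⊕ 0x43 = 0xB1
  0xB1 ⊕ 0x64 = 0xD5
  0xD5 ⊕ 0x16 = 0xC3
  0xC3 ⊕ 0x4D = 0x8E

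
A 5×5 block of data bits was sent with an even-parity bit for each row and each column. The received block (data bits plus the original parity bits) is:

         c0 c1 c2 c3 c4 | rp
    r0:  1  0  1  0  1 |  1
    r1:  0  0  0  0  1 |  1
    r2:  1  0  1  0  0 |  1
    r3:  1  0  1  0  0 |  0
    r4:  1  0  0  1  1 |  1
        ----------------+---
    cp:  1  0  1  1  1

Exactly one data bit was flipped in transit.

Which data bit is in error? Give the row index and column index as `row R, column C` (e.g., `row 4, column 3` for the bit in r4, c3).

Recompute each row's even parity and compare to rp:
  r0: data parity 1, sent rp 1 → ok
  r1: data parity 1, sent rp 1 → ok
  r2: data parity 0, sent rp 1 → mismatch
  r3: data parity 0, sent rp 0 → ok
  r4: data parity 1, sent rp 1 → ok
Recompute each column's even parity and compare to cp:
  c0: data parity 0, sent cp 1 → mismatch
  c1: data parity 0, sent cp 0 → ok
  c2: data parity 1, sent cp 1 → ok
  c3: data parity 1, sent cp 1 → ok
  c4: data parity 1, sent cp 1 → ok
Exactly one row (r2) and one column (c0) fail → the flipped bit is at their intersection.

row 2, column 0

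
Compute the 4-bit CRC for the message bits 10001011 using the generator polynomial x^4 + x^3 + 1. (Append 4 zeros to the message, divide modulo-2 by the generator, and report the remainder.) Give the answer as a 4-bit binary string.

1000

Append 4 zeros: 100010110000. Divide by 11001 (XOR where the leading bit is 1):
  pos 0: 10001 XOR 11001 = 01000
  pos 1: 10000 XOR 11001 = 01001
  pos 2: 10011 XOR 11001 = 01010
  pos 3: 10101 XOR 11001 = 01100
  pos 4: 11000 XOR 11001 = 00001
Remainder (last 4 bits) = 1000. This is the CRC / FCS.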